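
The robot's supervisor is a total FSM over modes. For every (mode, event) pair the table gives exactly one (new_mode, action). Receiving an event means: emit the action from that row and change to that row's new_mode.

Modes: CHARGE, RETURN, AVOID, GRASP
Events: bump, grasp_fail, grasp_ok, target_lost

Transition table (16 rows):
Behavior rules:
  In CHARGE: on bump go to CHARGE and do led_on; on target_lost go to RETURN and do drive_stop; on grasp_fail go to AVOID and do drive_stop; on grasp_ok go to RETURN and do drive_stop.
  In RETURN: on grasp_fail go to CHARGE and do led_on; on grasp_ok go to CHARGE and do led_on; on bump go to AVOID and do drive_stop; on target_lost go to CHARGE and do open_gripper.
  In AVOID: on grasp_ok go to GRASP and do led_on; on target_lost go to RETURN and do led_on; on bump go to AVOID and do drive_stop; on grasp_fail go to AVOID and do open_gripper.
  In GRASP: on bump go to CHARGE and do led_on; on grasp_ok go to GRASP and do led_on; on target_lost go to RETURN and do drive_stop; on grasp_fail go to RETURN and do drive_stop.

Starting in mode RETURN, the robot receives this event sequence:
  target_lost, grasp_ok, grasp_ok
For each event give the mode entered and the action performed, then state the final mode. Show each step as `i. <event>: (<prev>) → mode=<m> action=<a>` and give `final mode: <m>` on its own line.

final mode: CHARGE

1. target_lost: (RETURN) → mode=CHARGE action=open_gripper
2. grasp_ok: (CHARGE) → mode=RETURN action=drive_stop
3. grasp_ok: (RETURN) → mode=CHARGE action=led_on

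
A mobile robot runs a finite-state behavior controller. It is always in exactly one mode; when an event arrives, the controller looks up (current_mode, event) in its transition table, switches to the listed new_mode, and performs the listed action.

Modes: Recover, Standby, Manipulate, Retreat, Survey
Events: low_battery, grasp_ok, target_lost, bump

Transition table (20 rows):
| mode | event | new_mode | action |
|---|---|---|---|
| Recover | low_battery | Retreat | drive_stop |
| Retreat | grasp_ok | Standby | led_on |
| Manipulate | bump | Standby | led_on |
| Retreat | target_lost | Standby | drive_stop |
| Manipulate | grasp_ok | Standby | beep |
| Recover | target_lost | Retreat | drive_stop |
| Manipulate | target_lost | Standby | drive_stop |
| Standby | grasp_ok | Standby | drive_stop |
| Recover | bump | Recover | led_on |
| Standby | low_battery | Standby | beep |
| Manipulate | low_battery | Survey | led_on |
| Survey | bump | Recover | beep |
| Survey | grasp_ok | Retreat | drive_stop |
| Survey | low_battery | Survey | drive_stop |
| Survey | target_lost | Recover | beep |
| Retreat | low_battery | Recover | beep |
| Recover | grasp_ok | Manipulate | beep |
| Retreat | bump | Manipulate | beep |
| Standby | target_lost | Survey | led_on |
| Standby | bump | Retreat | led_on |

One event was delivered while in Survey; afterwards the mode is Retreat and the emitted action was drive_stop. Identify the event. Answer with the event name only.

grasp_ok

try low_battery: (Survey, low_battery) → (Survey, drive_stop)
try grasp_ok: (Survey, grasp_ok) → (Retreat, drive_stop)  ← matches
try target_lost: (Survey, target_lost) → (Recover, beep)
try bump: (Survey, bump) → (Recover, beep)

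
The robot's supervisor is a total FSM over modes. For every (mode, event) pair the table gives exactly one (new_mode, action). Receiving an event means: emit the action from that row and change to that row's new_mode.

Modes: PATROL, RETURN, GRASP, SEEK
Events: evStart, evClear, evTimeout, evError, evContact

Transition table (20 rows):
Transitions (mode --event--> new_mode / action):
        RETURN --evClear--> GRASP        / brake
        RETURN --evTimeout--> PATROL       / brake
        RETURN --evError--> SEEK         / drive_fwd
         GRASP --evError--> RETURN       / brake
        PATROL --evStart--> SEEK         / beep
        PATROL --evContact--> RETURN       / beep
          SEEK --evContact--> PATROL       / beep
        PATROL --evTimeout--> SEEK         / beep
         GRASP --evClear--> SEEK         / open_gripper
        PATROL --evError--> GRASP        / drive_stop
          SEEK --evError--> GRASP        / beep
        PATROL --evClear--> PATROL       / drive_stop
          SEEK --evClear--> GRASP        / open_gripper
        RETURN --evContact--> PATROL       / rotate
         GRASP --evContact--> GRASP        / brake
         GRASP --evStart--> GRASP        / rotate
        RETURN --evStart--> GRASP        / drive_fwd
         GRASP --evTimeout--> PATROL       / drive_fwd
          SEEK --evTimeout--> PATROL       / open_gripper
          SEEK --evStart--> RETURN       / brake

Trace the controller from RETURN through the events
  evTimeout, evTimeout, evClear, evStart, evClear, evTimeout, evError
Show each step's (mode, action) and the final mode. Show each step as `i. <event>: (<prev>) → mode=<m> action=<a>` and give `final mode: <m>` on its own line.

final mode: GRASP

1. evTimeout: (RETURN) → mode=PATROL action=brake
2. evTimeout: (PATROL) → mode=SEEK action=beep
3. evClear: (SEEK) → mode=GRASP action=open_gripper
4. evStart: (GRASP) → mode=GRASP action=rotate
5. evClear: (GRASP) → mode=SEEK action=open_gripper
6. evTimeout: (SEEK) → mode=PATROL action=open_gripper
7. evError: (PATROL) → mode=GRASP action=drive_stop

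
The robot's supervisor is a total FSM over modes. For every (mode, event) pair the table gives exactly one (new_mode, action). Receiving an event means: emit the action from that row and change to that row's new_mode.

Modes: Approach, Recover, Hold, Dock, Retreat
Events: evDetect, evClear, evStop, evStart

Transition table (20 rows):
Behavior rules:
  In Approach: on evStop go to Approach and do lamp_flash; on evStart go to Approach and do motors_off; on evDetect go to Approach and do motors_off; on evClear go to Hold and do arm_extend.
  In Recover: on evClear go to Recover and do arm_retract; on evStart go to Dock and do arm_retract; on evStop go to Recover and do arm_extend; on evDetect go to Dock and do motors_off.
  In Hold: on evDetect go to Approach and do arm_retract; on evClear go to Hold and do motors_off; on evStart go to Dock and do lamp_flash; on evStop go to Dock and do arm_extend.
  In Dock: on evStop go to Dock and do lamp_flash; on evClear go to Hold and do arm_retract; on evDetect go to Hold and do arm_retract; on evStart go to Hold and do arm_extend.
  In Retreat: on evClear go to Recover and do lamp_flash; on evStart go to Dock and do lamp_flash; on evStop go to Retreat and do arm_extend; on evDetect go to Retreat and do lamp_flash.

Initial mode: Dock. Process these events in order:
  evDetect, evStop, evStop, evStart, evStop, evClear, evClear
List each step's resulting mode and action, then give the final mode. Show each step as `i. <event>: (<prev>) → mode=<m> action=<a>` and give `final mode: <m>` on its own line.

final mode: Hold

1. evDetect: (Dock) → mode=Hold action=arm_retract
2. evStop: (Hold) → mode=Dock action=arm_extend
3. evStop: (Dock) → mode=Dock action=lamp_flash
4. evStart: (Dock) → mode=Hold action=arm_extend
5. evStop: (Hold) → mode=Dock action=arm_extend
6. evClear: (Dock) → mode=Hold action=arm_retract
7. evClear: (Hold) → mode=Hold action=motors_off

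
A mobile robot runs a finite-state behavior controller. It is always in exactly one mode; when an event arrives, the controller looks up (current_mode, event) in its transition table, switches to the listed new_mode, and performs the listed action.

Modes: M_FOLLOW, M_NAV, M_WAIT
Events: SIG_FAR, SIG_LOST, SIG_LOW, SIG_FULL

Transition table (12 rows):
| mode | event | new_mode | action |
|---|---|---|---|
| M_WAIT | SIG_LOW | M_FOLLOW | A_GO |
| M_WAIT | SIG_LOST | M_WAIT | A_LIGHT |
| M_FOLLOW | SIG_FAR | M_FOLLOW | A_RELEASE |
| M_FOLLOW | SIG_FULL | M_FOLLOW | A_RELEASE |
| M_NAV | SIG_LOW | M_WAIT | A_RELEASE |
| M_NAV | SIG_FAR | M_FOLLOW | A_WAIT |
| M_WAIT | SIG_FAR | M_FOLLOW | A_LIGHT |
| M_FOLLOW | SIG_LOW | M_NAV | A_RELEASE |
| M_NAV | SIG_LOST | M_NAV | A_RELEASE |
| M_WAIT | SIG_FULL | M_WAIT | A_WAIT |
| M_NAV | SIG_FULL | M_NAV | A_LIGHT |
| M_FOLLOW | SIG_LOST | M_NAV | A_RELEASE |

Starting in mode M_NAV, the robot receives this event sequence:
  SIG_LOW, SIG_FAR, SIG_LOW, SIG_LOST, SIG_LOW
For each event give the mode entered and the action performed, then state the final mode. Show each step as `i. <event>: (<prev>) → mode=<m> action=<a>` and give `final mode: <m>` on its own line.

final mode: M_WAIT

1. SIG_LOW: (M_NAV) → mode=M_WAIT action=A_RELEASE
2. SIG_FAR: (M_WAIT) → mode=M_FOLLOW action=A_LIGHT
3. SIG_LOW: (M_FOLLOW) → mode=M_NAV action=A_RELEASE
4. SIG_LOST: (M_NAV) → mode=M_NAV action=A_RELEASE
5. SIG_LOW: (M_NAV) → mode=M_WAIT action=A_RELEASE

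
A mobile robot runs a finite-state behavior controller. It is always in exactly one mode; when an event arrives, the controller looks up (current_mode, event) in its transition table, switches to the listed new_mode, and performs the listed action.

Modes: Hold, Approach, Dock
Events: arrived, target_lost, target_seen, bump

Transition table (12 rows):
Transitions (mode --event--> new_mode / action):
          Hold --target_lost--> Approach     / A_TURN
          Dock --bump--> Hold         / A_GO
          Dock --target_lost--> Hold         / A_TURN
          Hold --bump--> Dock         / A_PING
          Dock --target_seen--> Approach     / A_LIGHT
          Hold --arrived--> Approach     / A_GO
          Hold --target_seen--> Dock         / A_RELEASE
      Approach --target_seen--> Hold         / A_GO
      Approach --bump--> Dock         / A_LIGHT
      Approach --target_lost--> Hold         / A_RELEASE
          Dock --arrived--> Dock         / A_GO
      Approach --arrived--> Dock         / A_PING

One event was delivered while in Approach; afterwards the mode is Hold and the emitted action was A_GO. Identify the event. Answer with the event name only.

target_seen

try arrived: (Approach, arrived) → (Dock, A_PING)
try target_lost: (Approach, target_lost) → (Hold, A_RELEASE)
try target_seen: (Approach, target_seen) → (Hold, A_GO)  ← matches
try bump: (Approach, bump) → (Dock, A_LIGHT)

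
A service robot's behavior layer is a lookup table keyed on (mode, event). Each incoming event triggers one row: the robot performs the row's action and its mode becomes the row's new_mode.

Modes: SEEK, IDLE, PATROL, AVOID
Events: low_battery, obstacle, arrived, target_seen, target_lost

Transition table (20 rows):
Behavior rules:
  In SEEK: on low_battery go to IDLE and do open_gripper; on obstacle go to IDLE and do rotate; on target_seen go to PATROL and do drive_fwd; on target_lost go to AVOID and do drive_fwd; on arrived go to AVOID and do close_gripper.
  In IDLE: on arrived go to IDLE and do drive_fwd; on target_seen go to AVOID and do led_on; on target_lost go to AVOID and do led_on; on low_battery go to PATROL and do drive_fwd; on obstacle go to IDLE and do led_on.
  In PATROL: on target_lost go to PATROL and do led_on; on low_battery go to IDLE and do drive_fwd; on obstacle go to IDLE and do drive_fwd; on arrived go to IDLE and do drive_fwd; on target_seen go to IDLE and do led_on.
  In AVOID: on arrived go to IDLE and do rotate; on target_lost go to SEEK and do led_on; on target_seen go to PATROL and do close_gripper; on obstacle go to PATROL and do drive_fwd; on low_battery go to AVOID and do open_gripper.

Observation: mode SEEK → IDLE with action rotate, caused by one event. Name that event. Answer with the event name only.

try low_battery: (SEEK, low_battery) → (IDLE, open_gripper)
try obstacle: (SEEK, obstacle) → (IDLE, rotate)  ← matches
try arrived: (SEEK, arrived) → (AVOID, close_gripper)
try target_seen: (SEEK, target_seen) → (PATROL, drive_fwd)
try target_lost: (SEEK, target_lost) → (AVOID, drive_fwd)

obstacle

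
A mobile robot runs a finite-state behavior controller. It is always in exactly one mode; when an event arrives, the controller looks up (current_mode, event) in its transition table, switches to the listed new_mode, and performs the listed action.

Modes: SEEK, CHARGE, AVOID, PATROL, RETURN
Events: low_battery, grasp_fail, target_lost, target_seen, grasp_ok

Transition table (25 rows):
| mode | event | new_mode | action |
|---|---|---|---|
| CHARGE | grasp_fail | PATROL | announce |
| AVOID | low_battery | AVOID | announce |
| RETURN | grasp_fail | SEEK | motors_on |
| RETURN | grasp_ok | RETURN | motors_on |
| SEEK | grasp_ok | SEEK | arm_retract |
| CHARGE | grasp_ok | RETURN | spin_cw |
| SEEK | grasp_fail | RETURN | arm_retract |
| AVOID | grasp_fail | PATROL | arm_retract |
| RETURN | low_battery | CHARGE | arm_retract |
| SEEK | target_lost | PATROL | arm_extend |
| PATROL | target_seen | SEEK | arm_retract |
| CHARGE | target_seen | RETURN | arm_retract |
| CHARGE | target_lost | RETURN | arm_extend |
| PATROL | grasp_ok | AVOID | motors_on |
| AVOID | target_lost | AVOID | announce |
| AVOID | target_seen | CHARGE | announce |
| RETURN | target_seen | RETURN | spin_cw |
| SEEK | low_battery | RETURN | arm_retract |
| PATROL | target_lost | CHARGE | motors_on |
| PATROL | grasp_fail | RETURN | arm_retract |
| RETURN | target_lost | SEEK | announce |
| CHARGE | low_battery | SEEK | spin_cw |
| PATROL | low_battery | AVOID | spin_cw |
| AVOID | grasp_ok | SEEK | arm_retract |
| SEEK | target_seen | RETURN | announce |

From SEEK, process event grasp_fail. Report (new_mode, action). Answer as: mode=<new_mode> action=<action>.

mode=RETURN action=arm_retract

current mode = SEEK; filter table to that mode:
  (SEEK, grasp_ok) → (SEEK, arm_retract)
  (SEEK, grasp_fail) → (RETURN, arm_retract)  ← event matches
  (SEEK, target_lost) → (PATROL, arm_extend)
  (SEEK, low_battery) → (RETURN, arm_retract)
  (SEEK, target_seen) → (RETURN, announce)
event = grasp_fail selects (RETURN, arm_retract)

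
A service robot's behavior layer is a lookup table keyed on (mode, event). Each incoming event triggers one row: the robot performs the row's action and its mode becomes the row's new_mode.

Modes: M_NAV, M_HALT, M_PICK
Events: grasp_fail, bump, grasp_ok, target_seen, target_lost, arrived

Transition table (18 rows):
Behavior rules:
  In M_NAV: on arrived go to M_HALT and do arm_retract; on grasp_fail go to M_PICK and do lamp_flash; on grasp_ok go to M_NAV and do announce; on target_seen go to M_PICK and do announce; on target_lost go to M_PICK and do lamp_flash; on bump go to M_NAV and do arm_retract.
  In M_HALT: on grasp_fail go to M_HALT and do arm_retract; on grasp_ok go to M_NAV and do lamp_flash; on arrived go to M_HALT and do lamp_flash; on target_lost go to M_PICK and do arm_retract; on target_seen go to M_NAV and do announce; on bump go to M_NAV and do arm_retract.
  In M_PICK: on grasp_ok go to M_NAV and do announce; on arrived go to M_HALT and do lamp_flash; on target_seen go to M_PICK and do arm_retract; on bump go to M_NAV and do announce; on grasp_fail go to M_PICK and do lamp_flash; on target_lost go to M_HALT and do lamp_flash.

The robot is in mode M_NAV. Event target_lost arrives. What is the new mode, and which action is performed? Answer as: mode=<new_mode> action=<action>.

current mode = M_NAV; filter table to that mode:
  (M_NAV, arrived) → (M_HALT, arm_retract)
  (M_NAV, grasp_fail) → (M_PICK, lamp_flash)
  (M_NAV, grasp_ok) → (M_NAV, announce)
  (M_NAV, target_seen) → (M_PICK, announce)
  (M_NAV, target_lost) → (M_PICK, lamp_flash)  ← event matches
  (M_NAV, bump) → (M_NAV, arm_retract)
event = target_lost selects (M_PICK, lamp_flash)

mode=M_PICK action=lamp_flash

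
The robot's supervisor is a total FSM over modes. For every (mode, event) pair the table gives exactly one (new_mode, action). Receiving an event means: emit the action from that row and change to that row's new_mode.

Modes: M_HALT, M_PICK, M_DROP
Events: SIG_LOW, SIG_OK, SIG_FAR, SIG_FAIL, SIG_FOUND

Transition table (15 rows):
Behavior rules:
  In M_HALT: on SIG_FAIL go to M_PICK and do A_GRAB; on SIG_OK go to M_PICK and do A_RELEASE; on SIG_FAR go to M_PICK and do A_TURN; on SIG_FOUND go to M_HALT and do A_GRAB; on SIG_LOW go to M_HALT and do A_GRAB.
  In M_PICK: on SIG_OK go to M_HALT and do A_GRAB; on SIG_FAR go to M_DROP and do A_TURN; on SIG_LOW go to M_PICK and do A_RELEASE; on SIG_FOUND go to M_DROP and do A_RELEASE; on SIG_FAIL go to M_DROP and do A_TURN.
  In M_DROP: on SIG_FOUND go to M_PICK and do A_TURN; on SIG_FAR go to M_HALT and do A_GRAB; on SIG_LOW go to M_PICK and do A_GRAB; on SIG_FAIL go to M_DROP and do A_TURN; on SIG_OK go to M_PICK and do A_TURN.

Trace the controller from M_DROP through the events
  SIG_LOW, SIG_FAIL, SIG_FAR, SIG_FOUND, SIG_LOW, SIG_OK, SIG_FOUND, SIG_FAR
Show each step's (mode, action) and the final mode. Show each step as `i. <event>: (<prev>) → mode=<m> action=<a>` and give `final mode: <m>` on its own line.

1. SIG_LOW: (M_DROP) → mode=M_PICK action=A_GRAB
2. SIG_FAIL: (M_PICK) → mode=M_DROP action=A_TURN
3. SIG_FAR: (M_DROP) → mode=M_HALT action=A_GRAB
4. SIG_FOUND: (M_HALT) → mode=M_HALT action=A_GRAB
5. SIG_LOW: (M_HALT) → mode=M_HALT action=A_GRAB
6. SIG_OK: (M_HALT) → mode=M_PICK action=A_RELEASE
7. SIG_FOUND: (M_PICK) → mode=M_DROP action=A_RELEASE
8. SIG_FAR: (M_DROP) → mode=M_HALT action=A_GRAB

final mode: M_HALT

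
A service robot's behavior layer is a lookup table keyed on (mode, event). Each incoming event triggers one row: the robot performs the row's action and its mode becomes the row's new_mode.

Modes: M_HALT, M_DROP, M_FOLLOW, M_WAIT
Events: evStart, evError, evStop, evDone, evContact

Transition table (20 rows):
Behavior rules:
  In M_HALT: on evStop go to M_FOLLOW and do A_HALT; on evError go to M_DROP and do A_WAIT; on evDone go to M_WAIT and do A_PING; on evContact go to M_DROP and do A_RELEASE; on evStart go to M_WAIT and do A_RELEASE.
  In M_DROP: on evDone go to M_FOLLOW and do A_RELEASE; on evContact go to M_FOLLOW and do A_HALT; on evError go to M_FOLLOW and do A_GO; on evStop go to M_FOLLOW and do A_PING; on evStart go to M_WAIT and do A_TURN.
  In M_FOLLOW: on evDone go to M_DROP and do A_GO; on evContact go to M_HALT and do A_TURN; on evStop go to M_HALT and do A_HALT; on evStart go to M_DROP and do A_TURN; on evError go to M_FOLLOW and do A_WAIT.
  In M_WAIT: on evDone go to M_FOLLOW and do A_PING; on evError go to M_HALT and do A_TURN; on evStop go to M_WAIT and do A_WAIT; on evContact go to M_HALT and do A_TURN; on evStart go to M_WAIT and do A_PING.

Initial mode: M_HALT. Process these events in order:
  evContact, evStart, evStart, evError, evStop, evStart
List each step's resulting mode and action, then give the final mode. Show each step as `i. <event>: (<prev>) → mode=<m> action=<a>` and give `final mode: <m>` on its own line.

final mode: M_DROP

1. evContact: (M_HALT) → mode=M_DROP action=A_RELEASE
2. evStart: (M_DROP) → mode=M_WAIT action=A_TURN
3. evStart: (M_WAIT) → mode=M_WAIT action=A_PING
4. evError: (M_WAIT) → mode=M_HALT action=A_TURN
5. evStop: (M_HALT) → mode=M_FOLLOW action=A_HALT
6. evStart: (M_FOLLOW) → mode=M_DROP action=A_TURN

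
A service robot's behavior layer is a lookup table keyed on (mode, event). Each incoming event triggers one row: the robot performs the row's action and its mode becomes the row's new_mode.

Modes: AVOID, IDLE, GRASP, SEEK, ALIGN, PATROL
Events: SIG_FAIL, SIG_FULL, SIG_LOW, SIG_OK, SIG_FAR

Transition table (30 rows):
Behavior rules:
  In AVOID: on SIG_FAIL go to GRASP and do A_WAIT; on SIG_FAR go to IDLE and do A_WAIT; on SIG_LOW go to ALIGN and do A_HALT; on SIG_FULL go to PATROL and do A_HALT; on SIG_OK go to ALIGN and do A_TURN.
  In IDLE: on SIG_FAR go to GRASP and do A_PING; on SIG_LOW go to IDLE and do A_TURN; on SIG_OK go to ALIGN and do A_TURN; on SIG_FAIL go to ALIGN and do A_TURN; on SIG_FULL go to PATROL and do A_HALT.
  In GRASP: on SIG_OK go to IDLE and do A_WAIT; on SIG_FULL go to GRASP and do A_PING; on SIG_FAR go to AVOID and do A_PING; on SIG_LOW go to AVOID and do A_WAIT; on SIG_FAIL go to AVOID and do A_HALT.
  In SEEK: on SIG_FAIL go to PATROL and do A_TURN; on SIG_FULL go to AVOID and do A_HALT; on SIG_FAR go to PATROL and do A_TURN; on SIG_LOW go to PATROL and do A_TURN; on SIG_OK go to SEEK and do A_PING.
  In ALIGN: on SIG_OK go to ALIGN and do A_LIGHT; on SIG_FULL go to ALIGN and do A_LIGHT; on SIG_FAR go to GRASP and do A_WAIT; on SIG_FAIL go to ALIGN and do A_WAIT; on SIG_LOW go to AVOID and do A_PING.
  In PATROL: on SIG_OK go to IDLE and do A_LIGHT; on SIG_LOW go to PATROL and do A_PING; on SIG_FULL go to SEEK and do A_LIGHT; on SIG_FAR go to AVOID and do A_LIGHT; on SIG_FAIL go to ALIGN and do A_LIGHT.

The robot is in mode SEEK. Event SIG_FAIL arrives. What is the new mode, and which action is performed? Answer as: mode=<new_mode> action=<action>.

mode=PATROL action=A_TURN

current mode = SEEK; filter table to that mode:
  (SEEK, SIG_FAIL) → (PATROL, A_TURN)  ← event matches
  (SEEK, SIG_FULL) → (AVOID, A_HALT)
  (SEEK, SIG_FAR) → (PATROL, A_TURN)
  (SEEK, SIG_LOW) → (PATROL, A_TURN)
  (SEEK, SIG_OK) → (SEEK, A_PING)
event = SIG_FAIL selects (PATROL, A_TURN)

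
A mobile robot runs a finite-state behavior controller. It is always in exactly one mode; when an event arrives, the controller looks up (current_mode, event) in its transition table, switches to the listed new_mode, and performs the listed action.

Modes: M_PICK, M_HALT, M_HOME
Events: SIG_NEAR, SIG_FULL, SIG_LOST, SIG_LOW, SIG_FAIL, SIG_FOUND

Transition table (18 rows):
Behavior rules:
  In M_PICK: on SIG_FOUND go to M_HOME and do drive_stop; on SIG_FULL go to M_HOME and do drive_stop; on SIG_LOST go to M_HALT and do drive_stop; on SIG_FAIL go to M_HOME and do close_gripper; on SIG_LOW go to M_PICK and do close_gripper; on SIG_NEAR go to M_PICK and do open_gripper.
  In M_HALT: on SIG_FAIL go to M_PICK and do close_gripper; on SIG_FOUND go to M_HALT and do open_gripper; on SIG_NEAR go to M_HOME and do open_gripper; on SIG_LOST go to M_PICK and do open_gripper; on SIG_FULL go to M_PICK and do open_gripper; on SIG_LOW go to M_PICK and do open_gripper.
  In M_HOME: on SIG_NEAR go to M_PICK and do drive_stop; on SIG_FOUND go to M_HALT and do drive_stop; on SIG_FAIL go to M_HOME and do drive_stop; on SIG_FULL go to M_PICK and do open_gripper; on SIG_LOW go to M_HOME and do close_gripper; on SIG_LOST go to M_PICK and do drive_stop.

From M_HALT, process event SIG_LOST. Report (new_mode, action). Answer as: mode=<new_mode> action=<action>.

current mode = M_HALT; filter table to that mode:
  (M_HALT, SIG_FAIL) → (M_PICK, close_gripper)
  (M_HALT, SIG_FOUND) → (M_HALT, open_gripper)
  (M_HALT, SIG_NEAR) → (M_HOME, open_gripper)
  (M_HALT, SIG_LOST) → (M_PICK, open_gripper)  ← event matches
  (M_HALT, SIG_FULL) → (M_PICK, open_gripper)
  (M_HALT, SIG_LOW) → (M_PICK, open_gripper)
event = SIG_LOST selects (M_PICK, open_gripper)

mode=M_PICK action=open_gripper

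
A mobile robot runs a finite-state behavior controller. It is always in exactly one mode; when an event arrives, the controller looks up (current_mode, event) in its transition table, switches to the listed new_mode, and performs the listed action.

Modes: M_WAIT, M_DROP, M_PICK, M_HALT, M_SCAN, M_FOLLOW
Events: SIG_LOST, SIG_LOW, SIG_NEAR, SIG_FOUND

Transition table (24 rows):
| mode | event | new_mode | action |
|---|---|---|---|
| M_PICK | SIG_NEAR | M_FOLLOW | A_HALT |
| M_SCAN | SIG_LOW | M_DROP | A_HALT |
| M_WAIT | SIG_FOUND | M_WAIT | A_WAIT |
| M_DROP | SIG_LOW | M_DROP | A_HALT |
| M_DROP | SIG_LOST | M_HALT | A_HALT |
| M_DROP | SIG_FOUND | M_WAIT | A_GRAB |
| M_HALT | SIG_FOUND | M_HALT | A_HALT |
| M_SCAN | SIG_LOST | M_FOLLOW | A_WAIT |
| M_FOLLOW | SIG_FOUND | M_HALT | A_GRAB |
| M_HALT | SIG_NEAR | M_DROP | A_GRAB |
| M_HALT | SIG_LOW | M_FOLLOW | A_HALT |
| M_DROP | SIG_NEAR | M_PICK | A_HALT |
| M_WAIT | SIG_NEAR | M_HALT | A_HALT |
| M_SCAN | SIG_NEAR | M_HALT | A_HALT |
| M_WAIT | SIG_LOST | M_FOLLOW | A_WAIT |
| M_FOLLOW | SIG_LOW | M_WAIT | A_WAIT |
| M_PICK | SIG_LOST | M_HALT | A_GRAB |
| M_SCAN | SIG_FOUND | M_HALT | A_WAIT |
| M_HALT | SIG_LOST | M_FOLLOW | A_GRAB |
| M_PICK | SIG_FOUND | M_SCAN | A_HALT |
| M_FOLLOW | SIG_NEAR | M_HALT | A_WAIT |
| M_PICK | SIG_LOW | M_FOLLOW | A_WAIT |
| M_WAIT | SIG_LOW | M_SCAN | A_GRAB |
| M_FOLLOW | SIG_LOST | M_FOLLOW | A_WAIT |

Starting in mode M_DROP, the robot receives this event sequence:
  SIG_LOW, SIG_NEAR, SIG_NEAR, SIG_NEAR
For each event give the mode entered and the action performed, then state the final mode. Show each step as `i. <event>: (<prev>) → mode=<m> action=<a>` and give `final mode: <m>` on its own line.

1. SIG_LOW: (M_DROP) → mode=M_DROP action=A_HALT
2. SIG_NEAR: (M_DROP) → mode=M_PICK action=A_HALT
3. SIG_NEAR: (M_PICK) → mode=M_FOLLOW action=A_HALT
4. SIG_NEAR: (M_FOLLOW) → mode=M_HALT action=A_WAIT

final mode: M_HALT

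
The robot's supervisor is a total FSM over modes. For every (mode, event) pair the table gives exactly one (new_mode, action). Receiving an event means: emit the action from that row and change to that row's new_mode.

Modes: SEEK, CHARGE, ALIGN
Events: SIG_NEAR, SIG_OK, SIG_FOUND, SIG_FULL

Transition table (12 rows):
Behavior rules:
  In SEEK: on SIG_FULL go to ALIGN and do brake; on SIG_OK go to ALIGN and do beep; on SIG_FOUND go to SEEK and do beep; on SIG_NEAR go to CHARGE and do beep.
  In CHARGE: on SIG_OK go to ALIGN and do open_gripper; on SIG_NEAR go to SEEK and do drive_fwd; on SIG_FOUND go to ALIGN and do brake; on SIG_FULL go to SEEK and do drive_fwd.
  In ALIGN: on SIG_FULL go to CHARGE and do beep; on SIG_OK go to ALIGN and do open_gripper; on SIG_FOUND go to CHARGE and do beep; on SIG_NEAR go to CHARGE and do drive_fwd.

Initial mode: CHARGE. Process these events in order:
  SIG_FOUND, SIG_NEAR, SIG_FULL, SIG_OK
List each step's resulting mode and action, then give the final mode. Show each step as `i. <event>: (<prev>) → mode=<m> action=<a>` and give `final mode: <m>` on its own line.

1. SIG_FOUND: (CHARGE) → mode=ALIGN action=brake
2. SIG_NEAR: (ALIGN) → mode=CHARGE action=drive_fwd
3. SIG_FULL: (CHARGE) → mode=SEEK action=drive_fwd
4. SIG_OK: (SEEK) → mode=ALIGN action=beep

final mode: ALIGN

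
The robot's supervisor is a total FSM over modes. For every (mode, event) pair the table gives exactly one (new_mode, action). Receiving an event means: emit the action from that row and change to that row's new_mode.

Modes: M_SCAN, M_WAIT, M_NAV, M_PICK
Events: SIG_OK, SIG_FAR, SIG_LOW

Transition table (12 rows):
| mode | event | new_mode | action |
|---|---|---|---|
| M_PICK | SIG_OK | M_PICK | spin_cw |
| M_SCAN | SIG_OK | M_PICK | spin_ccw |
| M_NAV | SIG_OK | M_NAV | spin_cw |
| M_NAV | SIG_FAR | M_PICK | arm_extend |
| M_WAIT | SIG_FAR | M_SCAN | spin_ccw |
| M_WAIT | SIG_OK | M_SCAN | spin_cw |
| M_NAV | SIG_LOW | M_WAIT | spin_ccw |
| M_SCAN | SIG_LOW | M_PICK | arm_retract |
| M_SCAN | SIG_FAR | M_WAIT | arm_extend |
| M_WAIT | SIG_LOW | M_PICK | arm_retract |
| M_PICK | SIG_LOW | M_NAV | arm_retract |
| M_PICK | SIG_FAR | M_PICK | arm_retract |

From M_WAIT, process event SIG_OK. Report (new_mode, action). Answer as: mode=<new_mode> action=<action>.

current mode = M_WAIT; filter table to that mode:
  (M_WAIT, SIG_FAR) → (M_SCAN, spin_ccw)
  (M_WAIT, SIG_OK) → (M_SCAN, spin_cw)  ← event matches
  (M_WAIT, SIG_LOW) → (M_PICK, arm_retract)
event = SIG_OK selects (M_SCAN, spin_cw)

mode=M_SCAN action=spin_cw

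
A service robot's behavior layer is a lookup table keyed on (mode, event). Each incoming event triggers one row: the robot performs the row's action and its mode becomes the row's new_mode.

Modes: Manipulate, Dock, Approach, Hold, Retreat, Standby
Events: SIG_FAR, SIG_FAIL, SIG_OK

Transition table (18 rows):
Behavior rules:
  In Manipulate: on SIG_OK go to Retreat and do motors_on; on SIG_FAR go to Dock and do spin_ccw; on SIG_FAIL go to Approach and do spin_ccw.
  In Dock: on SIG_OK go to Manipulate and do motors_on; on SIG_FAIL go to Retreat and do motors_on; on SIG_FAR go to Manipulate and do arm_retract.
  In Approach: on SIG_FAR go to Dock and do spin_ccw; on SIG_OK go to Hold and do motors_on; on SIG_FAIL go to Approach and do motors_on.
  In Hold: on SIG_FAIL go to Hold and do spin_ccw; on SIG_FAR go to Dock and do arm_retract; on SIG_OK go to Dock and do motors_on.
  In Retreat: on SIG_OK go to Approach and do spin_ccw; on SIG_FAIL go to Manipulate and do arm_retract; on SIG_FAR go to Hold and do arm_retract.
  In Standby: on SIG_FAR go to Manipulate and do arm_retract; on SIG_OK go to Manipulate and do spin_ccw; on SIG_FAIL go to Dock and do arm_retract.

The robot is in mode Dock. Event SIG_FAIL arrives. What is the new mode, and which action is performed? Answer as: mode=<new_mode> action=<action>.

current mode = Dock; filter table to that mode:
  (Dock, SIG_OK) → (Manipulate, motors_on)
  (Dock, SIG_FAIL) → (Retreat, motors_on)  ← event matches
  (Dock, SIG_FAR) → (Manipulate, arm_retract)
event = SIG_FAIL selects (Retreat, motors_on)

mode=Retreat action=motors_on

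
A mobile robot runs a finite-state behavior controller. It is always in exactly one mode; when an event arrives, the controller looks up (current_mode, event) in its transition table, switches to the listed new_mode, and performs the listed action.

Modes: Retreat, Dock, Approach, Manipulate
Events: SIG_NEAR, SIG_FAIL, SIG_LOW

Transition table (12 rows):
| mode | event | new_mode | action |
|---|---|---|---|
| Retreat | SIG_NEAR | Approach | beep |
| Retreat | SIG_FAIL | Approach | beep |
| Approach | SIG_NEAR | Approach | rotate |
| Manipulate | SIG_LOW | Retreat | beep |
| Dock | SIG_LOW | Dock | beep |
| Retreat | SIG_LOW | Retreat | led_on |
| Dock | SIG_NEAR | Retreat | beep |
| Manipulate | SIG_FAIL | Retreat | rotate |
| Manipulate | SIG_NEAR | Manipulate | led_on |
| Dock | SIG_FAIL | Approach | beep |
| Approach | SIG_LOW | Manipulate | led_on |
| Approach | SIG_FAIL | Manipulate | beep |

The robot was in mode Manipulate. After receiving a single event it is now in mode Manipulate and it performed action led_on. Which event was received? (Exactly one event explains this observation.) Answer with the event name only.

try SIG_NEAR: (Manipulate, SIG_NEAR) → (Manipulate, led_on)  ← matches
try SIG_FAIL: (Manipulate, SIG_FAIL) → (Retreat, rotate)
try SIG_LOW: (Manipulate, SIG_LOW) → (Retreat, beep)

SIG_NEAR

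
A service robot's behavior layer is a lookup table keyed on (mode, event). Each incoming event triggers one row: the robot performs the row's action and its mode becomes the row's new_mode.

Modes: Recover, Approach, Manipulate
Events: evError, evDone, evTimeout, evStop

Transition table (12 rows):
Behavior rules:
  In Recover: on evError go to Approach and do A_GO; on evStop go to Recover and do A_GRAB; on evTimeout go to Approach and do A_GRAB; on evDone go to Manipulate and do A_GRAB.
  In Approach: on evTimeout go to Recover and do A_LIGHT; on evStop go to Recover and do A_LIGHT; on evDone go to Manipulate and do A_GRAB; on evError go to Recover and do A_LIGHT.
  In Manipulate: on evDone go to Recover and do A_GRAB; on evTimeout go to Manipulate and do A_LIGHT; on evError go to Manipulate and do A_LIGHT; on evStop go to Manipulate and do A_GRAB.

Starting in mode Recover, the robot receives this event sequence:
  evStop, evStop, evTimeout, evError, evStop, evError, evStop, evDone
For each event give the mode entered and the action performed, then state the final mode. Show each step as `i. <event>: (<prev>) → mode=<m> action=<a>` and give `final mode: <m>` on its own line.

1. evStop: (Recover) → mode=Recover action=A_GRAB
2. evStop: (Recover) → mode=Recover action=A_GRAB
3. evTimeout: (Recover) → mode=Approach action=A_GRAB
4. evError: (Approach) → mode=Recover action=A_LIGHT
5. evStop: (Recover) → mode=Recover action=A_GRAB
6. evError: (Recover) → mode=Approach action=A_GO
7. evStop: (Approach) → mode=Recover action=A_LIGHT
8. evDone: (Recover) → mode=Manipulate action=A_GRAB

final mode: Manipulate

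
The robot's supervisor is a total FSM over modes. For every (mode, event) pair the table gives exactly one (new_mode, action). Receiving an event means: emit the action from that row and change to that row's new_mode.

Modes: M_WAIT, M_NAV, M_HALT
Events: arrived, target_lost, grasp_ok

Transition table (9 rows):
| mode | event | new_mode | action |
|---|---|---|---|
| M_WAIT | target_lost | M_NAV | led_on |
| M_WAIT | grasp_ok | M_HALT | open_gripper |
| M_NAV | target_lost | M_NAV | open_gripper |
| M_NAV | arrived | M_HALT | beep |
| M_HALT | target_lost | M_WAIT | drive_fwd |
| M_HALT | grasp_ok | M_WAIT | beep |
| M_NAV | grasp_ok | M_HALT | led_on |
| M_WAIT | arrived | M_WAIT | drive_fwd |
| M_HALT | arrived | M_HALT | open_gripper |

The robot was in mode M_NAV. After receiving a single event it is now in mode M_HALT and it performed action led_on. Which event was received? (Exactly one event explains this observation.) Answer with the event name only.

grasp_ok

try arrived: (M_NAV, arrived) → (M_HALT, beep)
try target_lost: (M_NAV, target_lost) → (M_NAV, open_gripper)
try grasp_ok: (M_NAV, grasp_ok) → (M_HALT, led_on)  ← matches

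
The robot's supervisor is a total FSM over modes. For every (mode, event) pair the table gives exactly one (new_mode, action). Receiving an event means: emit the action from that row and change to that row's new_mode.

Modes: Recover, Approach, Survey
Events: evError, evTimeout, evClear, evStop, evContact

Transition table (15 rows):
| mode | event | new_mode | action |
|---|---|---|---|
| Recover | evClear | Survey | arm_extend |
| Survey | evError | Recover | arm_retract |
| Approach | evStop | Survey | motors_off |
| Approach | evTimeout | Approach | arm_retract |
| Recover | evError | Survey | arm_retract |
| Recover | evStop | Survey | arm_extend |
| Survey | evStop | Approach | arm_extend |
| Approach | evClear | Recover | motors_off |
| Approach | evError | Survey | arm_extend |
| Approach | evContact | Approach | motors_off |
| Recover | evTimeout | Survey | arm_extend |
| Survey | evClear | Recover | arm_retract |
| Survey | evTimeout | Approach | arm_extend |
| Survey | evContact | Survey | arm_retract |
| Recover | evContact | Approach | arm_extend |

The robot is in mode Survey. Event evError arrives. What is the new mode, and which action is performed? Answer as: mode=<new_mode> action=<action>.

current mode = Survey; filter table to that mode:
  (Survey, evError) → (Recover, arm_retract)  ← event matches
  (Survey, evStop) → (Approach, arm_extend)
  (Survey, evClear) → (Recover, arm_retract)
  (Survey, evTimeout) → (Approach, arm_extend)
  (Survey, evContact) → (Survey, arm_retract)
event = evError selects (Recover, arm_retract)

mode=Recover action=arm_retract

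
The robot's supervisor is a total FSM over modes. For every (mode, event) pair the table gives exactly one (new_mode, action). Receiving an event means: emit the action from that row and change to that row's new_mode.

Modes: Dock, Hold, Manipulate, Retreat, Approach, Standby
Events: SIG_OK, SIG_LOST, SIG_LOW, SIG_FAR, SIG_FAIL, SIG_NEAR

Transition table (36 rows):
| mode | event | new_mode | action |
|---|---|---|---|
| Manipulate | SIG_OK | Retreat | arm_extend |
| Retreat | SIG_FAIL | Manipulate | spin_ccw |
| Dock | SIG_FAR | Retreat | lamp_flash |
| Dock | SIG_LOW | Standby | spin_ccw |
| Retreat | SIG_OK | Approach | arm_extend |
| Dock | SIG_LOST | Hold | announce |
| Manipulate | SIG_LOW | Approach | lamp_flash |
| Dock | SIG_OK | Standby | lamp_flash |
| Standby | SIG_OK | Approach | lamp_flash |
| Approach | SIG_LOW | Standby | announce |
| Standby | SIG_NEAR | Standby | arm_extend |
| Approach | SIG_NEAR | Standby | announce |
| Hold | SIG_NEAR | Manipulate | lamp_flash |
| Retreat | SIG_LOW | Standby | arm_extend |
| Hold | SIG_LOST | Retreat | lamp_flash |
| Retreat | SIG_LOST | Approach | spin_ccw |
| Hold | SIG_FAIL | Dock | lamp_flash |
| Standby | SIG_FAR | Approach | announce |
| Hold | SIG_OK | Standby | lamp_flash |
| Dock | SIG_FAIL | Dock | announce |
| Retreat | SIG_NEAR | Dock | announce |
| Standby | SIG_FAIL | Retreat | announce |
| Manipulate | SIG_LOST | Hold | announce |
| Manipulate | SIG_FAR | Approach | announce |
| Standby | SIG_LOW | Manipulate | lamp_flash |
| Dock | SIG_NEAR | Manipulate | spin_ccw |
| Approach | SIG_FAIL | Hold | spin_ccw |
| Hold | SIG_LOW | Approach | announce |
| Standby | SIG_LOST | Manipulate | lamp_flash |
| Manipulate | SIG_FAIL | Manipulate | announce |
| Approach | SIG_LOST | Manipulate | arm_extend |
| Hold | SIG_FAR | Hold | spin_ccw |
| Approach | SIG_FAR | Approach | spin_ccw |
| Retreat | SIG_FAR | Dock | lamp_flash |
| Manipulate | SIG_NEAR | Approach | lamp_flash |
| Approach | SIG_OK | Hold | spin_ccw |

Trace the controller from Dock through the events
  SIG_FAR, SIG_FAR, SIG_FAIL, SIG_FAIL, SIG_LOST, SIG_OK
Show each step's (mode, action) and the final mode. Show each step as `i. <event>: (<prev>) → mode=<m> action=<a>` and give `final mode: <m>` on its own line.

final mode: Standby

1. SIG_FAR: (Dock) → mode=Retreat action=lamp_flash
2. SIG_FAR: (Retreat) → mode=Dock action=lamp_flash
3. SIG_FAIL: (Dock) → mode=Dock action=announce
4. SIG_FAIL: (Dock) → mode=Dock action=announce
5. SIG_LOST: (Dock) → mode=Hold action=announce
6. SIG_OK: (Hold) → mode=Standby action=lamp_flash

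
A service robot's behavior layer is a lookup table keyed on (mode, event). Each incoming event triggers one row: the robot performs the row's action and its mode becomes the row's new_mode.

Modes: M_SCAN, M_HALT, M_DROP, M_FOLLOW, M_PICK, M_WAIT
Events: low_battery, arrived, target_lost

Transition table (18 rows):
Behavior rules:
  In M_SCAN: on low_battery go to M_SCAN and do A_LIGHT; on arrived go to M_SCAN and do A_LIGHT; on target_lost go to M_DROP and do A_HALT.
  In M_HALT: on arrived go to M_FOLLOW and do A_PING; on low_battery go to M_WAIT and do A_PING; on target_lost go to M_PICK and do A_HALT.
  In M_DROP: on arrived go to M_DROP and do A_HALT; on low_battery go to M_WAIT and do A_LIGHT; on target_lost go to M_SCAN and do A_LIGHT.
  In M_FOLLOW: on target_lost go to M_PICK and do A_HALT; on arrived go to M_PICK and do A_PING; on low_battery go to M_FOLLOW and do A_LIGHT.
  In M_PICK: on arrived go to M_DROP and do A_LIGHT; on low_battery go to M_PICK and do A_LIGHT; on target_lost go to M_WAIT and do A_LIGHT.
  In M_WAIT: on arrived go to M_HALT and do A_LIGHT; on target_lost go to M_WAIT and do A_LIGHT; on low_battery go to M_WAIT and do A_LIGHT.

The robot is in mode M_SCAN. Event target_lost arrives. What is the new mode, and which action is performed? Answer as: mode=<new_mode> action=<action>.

current mode = M_SCAN; filter table to that mode:
  (M_SCAN, low_battery) → (M_SCAN, A_LIGHT)
  (M_SCAN, arrived) → (M_SCAN, A_LIGHT)
  (M_SCAN, target_lost) → (M_DROP, A_HALT)  ← event matches
event = target_lost selects (M_DROP, A_HALT)

mode=M_DROP action=A_HALT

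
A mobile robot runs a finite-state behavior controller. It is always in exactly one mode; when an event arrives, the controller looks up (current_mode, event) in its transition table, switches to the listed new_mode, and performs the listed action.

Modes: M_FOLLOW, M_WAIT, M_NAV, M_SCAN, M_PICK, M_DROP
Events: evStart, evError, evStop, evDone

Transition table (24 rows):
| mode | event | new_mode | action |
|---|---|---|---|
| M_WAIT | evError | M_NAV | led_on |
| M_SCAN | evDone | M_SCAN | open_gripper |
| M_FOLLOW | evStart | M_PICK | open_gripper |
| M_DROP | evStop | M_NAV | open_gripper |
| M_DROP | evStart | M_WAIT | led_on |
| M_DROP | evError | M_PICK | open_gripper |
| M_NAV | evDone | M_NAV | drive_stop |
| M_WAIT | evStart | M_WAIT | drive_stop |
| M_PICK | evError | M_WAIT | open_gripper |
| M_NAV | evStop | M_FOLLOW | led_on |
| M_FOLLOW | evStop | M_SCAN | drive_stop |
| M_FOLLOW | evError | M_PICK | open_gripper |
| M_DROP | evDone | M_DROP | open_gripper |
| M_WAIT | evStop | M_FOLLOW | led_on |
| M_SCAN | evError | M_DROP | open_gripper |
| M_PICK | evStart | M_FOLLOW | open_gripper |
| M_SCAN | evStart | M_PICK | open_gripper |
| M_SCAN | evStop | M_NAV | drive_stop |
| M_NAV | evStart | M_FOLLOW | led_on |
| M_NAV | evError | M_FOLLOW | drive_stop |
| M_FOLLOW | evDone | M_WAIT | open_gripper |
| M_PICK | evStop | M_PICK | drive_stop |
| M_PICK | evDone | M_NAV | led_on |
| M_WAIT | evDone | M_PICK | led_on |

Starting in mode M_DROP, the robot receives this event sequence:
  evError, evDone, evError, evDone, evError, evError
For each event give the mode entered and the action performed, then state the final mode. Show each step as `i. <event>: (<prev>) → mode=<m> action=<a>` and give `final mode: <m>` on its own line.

1. evError: (M_DROP) → mode=M_PICK action=open_gripper
2. evDone: (M_PICK) → mode=M_NAV action=led_on
3. evError: (M_NAV) → mode=M_FOLLOW action=drive_stop
4. evDone: (M_FOLLOW) → mode=M_WAIT action=open_gripper
5. evError: (M_WAIT) → mode=M_NAV action=led_on
6. evError: (M_NAV) → mode=M_FOLLOW action=drive_stop

final mode: M_FOLLOW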